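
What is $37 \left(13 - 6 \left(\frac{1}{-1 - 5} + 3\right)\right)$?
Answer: $-148$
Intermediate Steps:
$37 \left(13 - 6 \left(\frac{1}{-1 - 5} + 3\right)\right) = 37 \left(13 - 6 \left(\frac{1}{-6} + 3\right)\right) = 37 \left(13 - 6 \left(- \frac{1}{6} + 3\right)\right) = 37 \left(13 - 17\right) = 37 \left(-4\right) = -148$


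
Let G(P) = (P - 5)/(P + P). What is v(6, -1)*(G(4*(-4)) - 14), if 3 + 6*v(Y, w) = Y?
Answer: -427/64 ≈ -6.6719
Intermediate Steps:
v(Y, w) = -½ + Y/6
G(P) = (-5 + P)/(2*P) (G(P) = (-5 + P)/((2*P)) = (-5 + P)*(1/(2*P)) = (-5 + P)/(2*P))
v(6, -1)*(G(4*(-4)) - 14) = (-½ + (⅙)*6)*((-5 + 4*(-4))/(2*((4*(-4)))) - 14) = (-½ + 1)*((½)*(-5 - 16)/(-16) - 14) = ((½)*(-1/16)*(-21) - 14)/2 = (21/32 - 14)/2 = (½)*(-427/32) = -427/64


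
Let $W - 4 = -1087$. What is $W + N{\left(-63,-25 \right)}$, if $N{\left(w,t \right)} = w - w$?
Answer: $-1083$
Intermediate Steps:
$W = -1083$ ($W = 4 - 1087 = -1083$)
$N{\left(w,t \right)} = 0$
$W + N{\left(-63,-25 \right)} = -1083 + 0 = -1083$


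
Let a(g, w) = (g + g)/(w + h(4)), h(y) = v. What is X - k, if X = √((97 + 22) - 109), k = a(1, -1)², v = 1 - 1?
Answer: -4 + √10 ≈ -0.83772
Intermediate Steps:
v = 0
h(y) = 0
a(g, w) = 2*g/w (a(g, w) = (g + g)/(w + 0) = (2*g)/w = 2*g/w)
k = 4 (k = (2*1/(-1))² = (2*1*(-1))² = (-2)² = 4)
X = √10 (X = √(119 - 109) = √10 ≈ 3.1623)
X - k = √10 - 1*4 = √10 - 4 = -4 + √10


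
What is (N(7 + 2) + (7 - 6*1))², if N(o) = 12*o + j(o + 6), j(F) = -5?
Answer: 10816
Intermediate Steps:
N(o) = -5 + 12*o (N(o) = 12*o - 5 = -5 + 12*o)
(N(7 + 2) + (7 - 6*1))² = ((-5 + 12*(7 + 2)) + (7 - 6*1))² = ((-5 + 12*9) + (7 - 6))² = ((-5 + 108) + 1)² = (103 + 1)² = 104² = 10816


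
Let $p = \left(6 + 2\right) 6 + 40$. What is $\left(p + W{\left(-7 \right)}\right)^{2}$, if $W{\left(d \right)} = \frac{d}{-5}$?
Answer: $\frac{199809}{25} \approx 7992.4$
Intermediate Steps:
$p = 88$ ($p = 8 \cdot 6 + 40 = 48 + 40 = 88$)
$W{\left(d \right)} = - \frac{d}{5}$ ($W{\left(d \right)} = d \left(- \frac{1}{5}\right) = - \frac{d}{5}$)
$\left(p + W{\left(-7 \right)}\right)^{2} = \left(88 - - \frac{7}{5}\right)^{2} = \left(88 + \frac{7}{5}\right)^{2} = \left(\frac{447}{5}\right)^{2} = \frac{199809}{25}$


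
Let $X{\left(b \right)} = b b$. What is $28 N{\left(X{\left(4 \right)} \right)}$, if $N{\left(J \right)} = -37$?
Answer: $-1036$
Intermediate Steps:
$X{\left(b \right)} = b^{2}$
$28 N{\left(X{\left(4 \right)} \right)} = 28 \left(-37\right) = -1036$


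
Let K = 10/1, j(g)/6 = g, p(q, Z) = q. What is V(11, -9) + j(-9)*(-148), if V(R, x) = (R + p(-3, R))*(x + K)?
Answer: 8000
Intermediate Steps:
j(g) = 6*g
K = 10 (K = 10*1 = 10)
V(R, x) = (-3 + R)*(10 + x) (V(R, x) = (R - 3)*(x + 10) = (-3 + R)*(10 + x))
V(11, -9) + j(-9)*(-148) = (-30 - 3*(-9) + 10*11 + 11*(-9)) + (6*(-9))*(-148) = (-30 + 27 + 110 - 99) - 54*(-148) = 8 + 7992 = 8000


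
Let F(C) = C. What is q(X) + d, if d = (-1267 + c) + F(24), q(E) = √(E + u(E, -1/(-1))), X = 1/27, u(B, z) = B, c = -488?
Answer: -1731 + √6/9 ≈ -1730.7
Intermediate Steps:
X = 1/27 ≈ 0.037037
q(E) = √2*√E (q(E) = √(E + E) = √(2*E) = √2*√E)
d = -1731 (d = (-1267 - 488) + 24 = -1755 + 24 = -1731)
q(X) + d = √2*√(1/27) - 1731 = √2*(√3/9) - 1731 = √6/9 - 1731 = -1731 + √6/9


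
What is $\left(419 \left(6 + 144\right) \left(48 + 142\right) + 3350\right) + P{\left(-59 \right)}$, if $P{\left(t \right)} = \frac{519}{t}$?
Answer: $\frac{704745631}{59} \approx 1.1945 \cdot 10^{7}$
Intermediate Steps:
$\left(419 \left(6 + 144\right) \left(48 + 142\right) + 3350\right) + P{\left(-59 \right)} = \left(419 \left(6 + 144\right) \left(48 + 142\right) + 3350\right) + \frac{519}{-59} = \left(419 \cdot 150 \cdot 190 + 3350\right) + 519 \left(- \frac{1}{59}\right) = \left(419 \cdot 28500 + 3350\right) - \frac{519}{59} = \left(11941500 + 3350\right) - \frac{519}{59} = 11944850 - \frac{519}{59} = \frac{704745631}{59}$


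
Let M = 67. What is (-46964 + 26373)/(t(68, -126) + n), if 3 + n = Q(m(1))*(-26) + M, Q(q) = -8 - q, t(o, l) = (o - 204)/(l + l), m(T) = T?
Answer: -1297233/18808 ≈ -68.972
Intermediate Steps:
t(o, l) = (-204 + o)/(2*l) (t(o, l) = (-204 + o)/((2*l)) = (-204 + o)*(1/(2*l)) = (-204 + o)/(2*l))
n = 298 (n = -3 + ((-8 - 1*1)*(-26) + 67) = -3 + ((-8 - 1)*(-26) + 67) = -3 + (-9*(-26) + 67) = -3 + (234 + 67) = -3 + 301 = 298)
(-46964 + 26373)/(t(68, -126) + n) = (-46964 + 26373)/((½)*(-204 + 68)/(-126) + 298) = -20591/((½)*(-1/126)*(-136) + 298) = -20591/(34/63 + 298) = -20591/18808/63 = -20591*63/18808 = -1297233/18808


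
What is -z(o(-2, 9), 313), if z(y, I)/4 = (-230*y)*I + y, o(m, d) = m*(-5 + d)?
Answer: -2303648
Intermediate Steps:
z(y, I) = 4*y - 920*I*y (z(y, I) = 4*((-230*y)*I + y) = 4*(-230*I*y + y) = 4*(y - 230*I*y) = 4*y - 920*I*y)
-z(o(-2, 9), 313) = -4*(-2*(-5 + 9))*(1 - 230*313) = -4*(-2*4)*(1 - 71990) = -4*(-8)*(-71989) = -1*2303648 = -2303648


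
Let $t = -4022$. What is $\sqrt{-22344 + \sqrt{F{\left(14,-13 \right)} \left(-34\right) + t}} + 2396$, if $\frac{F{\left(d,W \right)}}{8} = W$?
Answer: $2396 + \sqrt{-22344 + 9 i \sqrt{6}} \approx 2396.1 + 149.48 i$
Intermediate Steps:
$F{\left(d,W \right)} = 8 W$
$\sqrt{-22344 + \sqrt{F{\left(14,-13 \right)} \left(-34\right) + t}} + 2396 = \sqrt{-22344 + \sqrt{8 \left(-13\right) \left(-34\right) - 4022}} + 2396 = \sqrt{-22344 + \sqrt{\left(-104\right) \left(-34\right) - 4022}} + 2396 = \sqrt{-22344 + \sqrt{3536 - 4022}} + 2396 = \sqrt{-22344 + \sqrt{-486}} + 2396 = \sqrt{-22344 + 9 i \sqrt{6}} + 2396 = 2396 + \sqrt{-22344 + 9 i \sqrt{6}}$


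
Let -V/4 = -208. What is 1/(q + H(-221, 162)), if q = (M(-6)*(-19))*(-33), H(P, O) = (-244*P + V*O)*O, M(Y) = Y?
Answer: 1/30566934 ≈ 3.2715e-8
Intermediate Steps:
V = 832 (V = -4*(-208) = 832)
H(P, O) = O*(-244*P + 832*O) (H(P, O) = (-244*P + 832*O)*O = O*(-244*P + 832*O))
q = -3762 (q = -6*(-19)*(-33) = 114*(-33) = -3762)
1/(q + H(-221, 162)) = 1/(-3762 + 4*162*(-61*(-221) + 208*162)) = 1/(-3762 + 4*162*(13481 + 33696)) = 1/(-3762 + 4*162*47177) = 1/(-3762 + 30570696) = 1/30566934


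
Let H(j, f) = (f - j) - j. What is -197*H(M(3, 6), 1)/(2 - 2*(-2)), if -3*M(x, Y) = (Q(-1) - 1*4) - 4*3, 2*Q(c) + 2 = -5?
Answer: 394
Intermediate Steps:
Q(c) = -7/2 (Q(c) = -1 + (1/2)*(-5) = -1 - 5/2 = -7/2)
M(x, Y) = 13/2 (M(x, Y) = -((-7/2 - 1*4) - 4*3)/3 = -((-7/2 - 4) - 12)/3 = -(-15/2 - 12)/3 = -1/3*(-39/2) = 13/2)
H(j, f) = f - 2*j
-197*H(M(3, 6), 1)/(2 - 2*(-2)) = -197*(1 - 2*13/2)/(2 - 2*(-2)) = -197*(1 - 13)/(2 + 4) = -(-2364)/6 = -197*(-2) = 394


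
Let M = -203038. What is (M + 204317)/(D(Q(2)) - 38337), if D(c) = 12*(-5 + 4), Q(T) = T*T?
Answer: -1279/38349 ≈ -0.033352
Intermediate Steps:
Q(T) = T²
D(c) = -12 (D(c) = 12*(-1) = -12)
(M + 204317)/(D(Q(2)) - 38337) = (-203038 + 204317)/(-12 - 38337) = 1279/(-38349) = 1279*(-1/38349) = -1279/38349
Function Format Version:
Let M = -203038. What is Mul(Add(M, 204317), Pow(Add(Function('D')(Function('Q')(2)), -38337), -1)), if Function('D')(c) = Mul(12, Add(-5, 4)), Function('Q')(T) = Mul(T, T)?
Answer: Rational(-1279, 38349) ≈ -0.033352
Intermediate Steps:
Function('Q')(T) = Pow(T, 2)
Function('D')(c) = -12 (Function('D')(c) = Mul(12, -1) = -12)
Mul(Add(M, 204317), Pow(Add(Function('D')(Function('Q')(2)), -38337), -1)) = Mul(Add(-203038, 204317), Pow(Add(-12, -38337), -1)) = Mul(1279, Pow(-38349, -1)) = Mul(1279, Rational(-1, 38349)) = Rational(-1279, 38349)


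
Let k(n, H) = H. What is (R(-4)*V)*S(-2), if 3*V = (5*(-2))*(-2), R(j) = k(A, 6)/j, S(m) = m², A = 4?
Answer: -40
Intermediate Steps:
R(j) = 6/j
V = 20/3 (V = ((5*(-2))*(-2))/3 = (-10*(-2))/3 = (⅓)*20 = 20/3 ≈ 6.6667)
(R(-4)*V)*S(-2) = ((6/(-4))*(20/3))*(-2)² = ((6*(-¼))*(20/3))*4 = -3/2*20/3*4 = -10*4 = -40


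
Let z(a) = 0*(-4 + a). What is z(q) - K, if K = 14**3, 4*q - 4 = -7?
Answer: -2744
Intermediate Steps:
q = -3/4 (q = 1 + (1/4)*(-7) = 1 - 7/4 = -3/4 ≈ -0.75000)
K = 2744
z(a) = 0
z(q) - K = 0 - 1*2744 = 0 - 2744 = -2744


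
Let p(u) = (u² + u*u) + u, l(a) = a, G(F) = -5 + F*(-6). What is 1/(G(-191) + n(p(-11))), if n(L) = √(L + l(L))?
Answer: 163/185917 - √462/1301419 ≈ 0.00086022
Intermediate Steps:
G(F) = -5 - 6*F
p(u) = u + 2*u² (p(u) = (u² + u²) + u = 2*u² + u = u + 2*u²)
n(L) = √2*√L (n(L) = √(L + L) = √(2*L) = √2*√L)
1/(G(-191) + n(p(-11))) = 1/((-5 - 6*(-191)) + √2*√(-11*(1 + 2*(-11)))) = 1/((-5 + 1146) + √2*√(-11*(1 - 22))) = 1/(1141 + √2*√(-11*(-21))) = 1/(1141 + √2*√231) = 1/(1141 + √462)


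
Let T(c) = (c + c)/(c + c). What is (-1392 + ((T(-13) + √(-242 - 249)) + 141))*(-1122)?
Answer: 1402500 - 1122*I*√491 ≈ 1.4025e+6 - 24862.0*I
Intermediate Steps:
T(c) = 1 (T(c) = (2*c)/((2*c)) = (2*c)*(1/(2*c)) = 1)
(-1392 + ((T(-13) + √(-242 - 249)) + 141))*(-1122) = (-1392 + ((1 + √(-242 - 249)) + 141))*(-1122) = (-1392 + ((1 + √(-491)) + 141))*(-1122) = (-1392 + ((1 + I*√491) + 141))*(-1122) = (-1392 + (142 + I*√491))*(-1122) = (-1250 + I*√491)*(-1122) = 1402500 - 1122*I*√491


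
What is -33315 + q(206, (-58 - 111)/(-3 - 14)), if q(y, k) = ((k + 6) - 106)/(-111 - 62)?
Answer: -97977884/2941 ≈ -33315.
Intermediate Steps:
q(y, k) = 100/173 - k/173 (q(y, k) = ((6 + k) - 106)/(-173) = (-100 + k)*(-1/173) = 100/173 - k/173)
-33315 + q(206, (-58 - 111)/(-3 - 14)) = -33315 + (100/173 - (-58 - 111)/(173*(-3 - 14))) = -33315 + (100/173 - (-169)/(173*(-17))) = -33315 + (100/173 - (-169)*(-1)/(173*17)) = -33315 + (100/173 - 1/173*169/17) = -33315 + (100/173 - 169/2941) = -33315 + 1531/2941 = -97977884/2941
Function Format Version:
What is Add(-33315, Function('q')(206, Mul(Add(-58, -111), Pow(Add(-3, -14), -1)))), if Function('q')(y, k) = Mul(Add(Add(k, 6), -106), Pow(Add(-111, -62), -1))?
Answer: Rational(-97977884, 2941) ≈ -33315.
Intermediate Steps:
Function('q')(y, k) = Add(Rational(100, 173), Mul(Rational(-1, 173), k)) (Function('q')(y, k) = Mul(Add(Add(6, k), -106), Pow(-173, -1)) = Mul(Add(-100, k), Rational(-1, 173)) = Add(Rational(100, 173), Mul(Rational(-1, 173), k)))
Add(-33315, Function('q')(206, Mul(Add(-58, -111), Pow(Add(-3, -14), -1)))) = Add(-33315, Add(Rational(100, 173), Mul(Rational(-1, 173), Mul(Add(-58, -111), Pow(Add(-3, -14), -1))))) = Add(-33315, Add(Rational(100, 173), Mul(Rational(-1, 173), Mul(-169, Pow(-17, -1))))) = Add(-33315, Add(Rational(100, 173), Mul(Rational(-1, 173), Mul(-169, Rational(-1, 17))))) = Add(-33315, Add(Rational(100, 173), Mul(Rational(-1, 173), Rational(169, 17)))) = Add(-33315, Add(Rational(100, 173), Rational(-169, 2941))) = Add(-33315, Rational(1531, 2941)) = Rational(-97977884, 2941)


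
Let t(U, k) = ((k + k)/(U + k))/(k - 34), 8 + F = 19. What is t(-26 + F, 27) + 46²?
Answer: 29615/14 ≈ 2115.4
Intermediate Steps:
F = 11 (F = -8 + 19 = 11)
t(U, k) = 2*k/((-34 + k)*(U + k)) (t(U, k) = ((2*k)/(U + k))/(-34 + k) = (2*k/(U + k))/(-34 + k) = 2*k/((-34 + k)*(U + k)))
t(-26 + F, 27) + 46² = 2*27/(27² - 34*(-26 + 11) - 34*27 + (-26 + 11)*27) + 46² = 2*27/(729 - 34*(-15) - 918 - 15*27) + 2116 = 2*27/(729 + 510 - 918 - 405) + 2116 = 2*27/(-84) + 2116 = 2*27*(-1/84) + 2116 = -9/14 + 2116 = 29615/14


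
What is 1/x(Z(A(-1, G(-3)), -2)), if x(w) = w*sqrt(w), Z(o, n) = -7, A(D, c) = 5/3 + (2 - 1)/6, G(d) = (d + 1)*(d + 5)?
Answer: I*sqrt(7)/49 ≈ 0.053995*I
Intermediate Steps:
G(d) = (1 + d)*(5 + d)
A(D, c) = 11/6 (A(D, c) = 5*(1/3) + 1*(1/6) = 5/3 + 1/6 = 11/6)
x(w) = w**(3/2)
1/x(Z(A(-1, G(-3)), -2)) = 1/((-7)**(3/2)) = 1/(-7*I*sqrt(7)) = I*sqrt(7)/49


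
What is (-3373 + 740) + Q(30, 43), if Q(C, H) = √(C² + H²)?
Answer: -2633 + √2749 ≈ -2580.6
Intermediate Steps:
(-3373 + 740) + Q(30, 43) = (-3373 + 740) + √(30² + 43²) = -2633 + √(900 + 1849) = -2633 + √2749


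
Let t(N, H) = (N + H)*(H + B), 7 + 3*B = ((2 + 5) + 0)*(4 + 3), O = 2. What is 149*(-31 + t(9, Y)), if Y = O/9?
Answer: 1208837/81 ≈ 14924.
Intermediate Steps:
Y = 2/9 ≈ 0.22222
B = 14 (B = -7/3 + (((2 + 5) + 0)*(4 + 3))/3 = -7/3 + ((7 + 0)*7)/3 = -7/3 + (7*7)/3 = -7/3 + (⅓)*49 = -7/3 + 49/3 = 14)
t(N, H) = (14 + H)*(H + N) (t(N, H) = (N + H)*(H + 14) = (H + N)*(14 + H) = (14 + H)*(H + N))
149*(-31 + t(9, Y)) = 149*(-31 + ((2/9)² + 14*(2/9) + 14*9 + (2/9)*9)) = 149*(-31 + (4/81 + 28/9 + 126 + 2)) = 149*(-31 + 10624/81) = 149*(8113/81) = 1208837/81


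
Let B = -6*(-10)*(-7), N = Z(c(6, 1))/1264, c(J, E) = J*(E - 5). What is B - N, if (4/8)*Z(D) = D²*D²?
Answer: -74652/79 ≈ -944.96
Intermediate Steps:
c(J, E) = J*(-5 + E)
Z(D) = 2*D⁴ (Z(D) = 2*(D²*D²) = 2*D⁴)
N = 41472/79 (N = (2*(6*(-5 + 1))⁴)/1264 = (2*(6*(-4))⁴)*(1/1264) = (2*(-24)⁴)*(1/1264) = (2*331776)*(1/1264) = 663552*(1/1264) = 41472/79 ≈ 524.96)
B = -420 (B = -(-60)*(-7) = -1*420 = -420)
B - N = -420 - 1*41472/79 = -420 - 41472/79 = -74652/79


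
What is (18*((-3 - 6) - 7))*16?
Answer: -4608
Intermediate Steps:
(18*((-3 - 6) - 7))*16 = (18*(-9 - 7))*16 = (18*(-16))*16 = -288*16 = -4608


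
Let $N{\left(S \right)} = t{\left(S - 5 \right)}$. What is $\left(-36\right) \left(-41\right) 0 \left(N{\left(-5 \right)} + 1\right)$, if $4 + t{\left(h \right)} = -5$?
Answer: $0$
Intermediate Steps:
$t{\left(h \right)} = -9$ ($t{\left(h \right)} = -4 - 5 = -9$)
$N{\left(S \right)} = -9$
$\left(-36\right) \left(-41\right) 0 \left(N{\left(-5 \right)} + 1\right) = \left(-36\right) \left(-41\right) 0 \left(-9 + 1\right) = 1476 \cdot 0 \left(-8\right) = 1476 \cdot 0 = 0$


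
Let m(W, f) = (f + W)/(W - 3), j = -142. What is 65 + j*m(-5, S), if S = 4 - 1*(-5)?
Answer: 136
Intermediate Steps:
S = 9 (S = 4 + 5 = 9)
m(W, f) = (W + f)/(-3 + W)
65 + j*m(-5, S) = 65 - 142*(-5 + 9)/(-3 - 5) = 65 - 142*4/(-8) = 65 - (-71)*4/4 = 65 - 142*(-½) = 65 + 71 = 136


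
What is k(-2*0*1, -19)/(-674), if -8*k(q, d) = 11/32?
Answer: 11/172544 ≈ 6.3752e-5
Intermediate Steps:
k(q, d) = -11/256 (k(q, d) = -11/(8*32) = -1/8*11/32 = -11/256)
k(-2*0*1, -19)/(-674) = -11/256/(-674) = -11/256*(-1/674) = 11/172544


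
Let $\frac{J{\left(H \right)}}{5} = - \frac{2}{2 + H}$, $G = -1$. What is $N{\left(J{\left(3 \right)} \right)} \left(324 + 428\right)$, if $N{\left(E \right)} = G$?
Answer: $-752$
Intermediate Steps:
$J{\left(H \right)} = - \frac{10}{2 + H}$ ($J{\left(H \right)} = 5 \left(- \frac{2}{2 + H}\right) = - \frac{10}{2 + H}$)
$N{\left(E \right)} = -1$
$N{\left(J{\left(3 \right)} \right)} \left(324 + 428\right) = - (324 + 428) = \left(-1\right) 752 = -752$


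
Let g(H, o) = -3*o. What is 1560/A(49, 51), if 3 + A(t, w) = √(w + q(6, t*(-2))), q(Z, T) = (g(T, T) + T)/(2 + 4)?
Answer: 1755/28 + 195*√753/28 ≈ 253.78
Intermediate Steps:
q(Z, T) = -T/3 (q(Z, T) = (-3*T + T)/(2 + 4) = -2*T/6 = -2*T*(⅙) = -T/3)
A(t, w) = -3 + √(w + 2*t/3) (A(t, w) = -3 + √(w - t*(-2)/3) = -3 + √(w - (-2)*t/3) = -3 + √(w + 2*t/3))
1560/A(49, 51) = 1560/(-3 + √(6*49 + 9*51)/3) = 1560/(-3 + √(294 + 459)/3) = 1560/(-3 + √753/3)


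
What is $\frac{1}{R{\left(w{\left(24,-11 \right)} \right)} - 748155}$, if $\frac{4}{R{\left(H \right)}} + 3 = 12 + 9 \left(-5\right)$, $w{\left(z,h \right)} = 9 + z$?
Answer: $- \frac{9}{6733396} \approx -1.3366 \cdot 10^{-6}$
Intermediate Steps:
$R{\left(H \right)} = - \frac{1}{9}$ ($R{\left(H \right)} = \frac{4}{-3 + \left(12 + 9 \left(-5\right)\right)} = \frac{4}{-3 + \left(12 - 45\right)} = \frac{4}{-3 - 33} = \frac{4}{-36} = 4 \left(- \frac{1}{36}\right) = - \frac{1}{9}$)
$\frac{1}{R{\left(w{\left(24,-11 \right)} \right)} - 748155} = \frac{1}{- \frac{1}{9} - 748155} = \frac{1}{- \frac{6733396}{9}} = - \frac{9}{6733396}$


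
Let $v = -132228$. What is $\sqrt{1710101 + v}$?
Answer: $\sqrt{1577873} \approx 1256.1$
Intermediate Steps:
$\sqrt{1710101 + v} = \sqrt{1710101 - 132228} = \sqrt{1577873}$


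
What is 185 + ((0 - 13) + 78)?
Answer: 250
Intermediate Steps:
185 + ((0 - 13) + 78) = 185 + (-13 + 78) = 185 + 65 = 250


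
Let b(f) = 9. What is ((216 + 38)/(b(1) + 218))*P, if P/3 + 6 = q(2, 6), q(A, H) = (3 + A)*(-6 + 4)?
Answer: -12192/227 ≈ -53.709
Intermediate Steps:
q(A, H) = -6 - 2*A (q(A, H) = (3 + A)*(-2) = -6 - 2*A)
P = -48 (P = -18 + 3*(-6 - 2*2) = -18 + 3*(-6 - 4) = -18 + 3*(-10) = -18 - 30 = -48)
((216 + 38)/(b(1) + 218))*P = ((216 + 38)/(9 + 218))*(-48) = (254/227)*(-48) = -12192/227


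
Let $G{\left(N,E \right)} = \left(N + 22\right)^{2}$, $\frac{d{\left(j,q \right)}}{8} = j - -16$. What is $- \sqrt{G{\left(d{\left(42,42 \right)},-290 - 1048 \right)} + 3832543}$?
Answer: $- \sqrt{4068739} \approx -2017.1$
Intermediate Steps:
$d{\left(j,q \right)} = 128 + 8 j$ ($d{\left(j,q \right)} = 8 \left(j - -16\right) = 8 \left(j + 16\right) = 8 \left(16 + j\right) = 128 + 8 j$)
$G{\left(N,E \right)} = \left(22 + N\right)^{2}$
$- \sqrt{G{\left(d{\left(42,42 \right)},-290 - 1048 \right)} + 3832543} = - \sqrt{\left(22 + \left(128 + 8 \cdot 42\right)\right)^{2} + 3832543} = - \sqrt{\left(22 + \left(128 + 336\right)\right)^{2} + 3832543} = - \sqrt{\left(22 + 464\right)^{2} + 3832543} = - \sqrt{486^{2} + 3832543} = - \sqrt{236196 + 3832543} = - \sqrt{4068739}$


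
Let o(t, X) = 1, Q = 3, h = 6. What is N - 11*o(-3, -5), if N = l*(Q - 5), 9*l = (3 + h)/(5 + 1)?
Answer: -34/3 ≈ -11.333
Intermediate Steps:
l = ⅙ (l = ((3 + 6)/(5 + 1))/9 = (9/6)/9 = (9*(⅙))/9 = (⅑)*(3/2) = ⅙ ≈ 0.16667)
N = -⅓ (N = (3 - 5)/6 = (⅙)*(-2) = -⅓ ≈ -0.33333)
N - 11*o(-3, -5) = -⅓ - 11*1 = -⅓ - 11 = -34/3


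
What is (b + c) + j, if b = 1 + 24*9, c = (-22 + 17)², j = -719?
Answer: -477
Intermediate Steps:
c = 25 (c = (-5)² = 25)
b = 217 (b = 1 + 216 = 217)
(b + c) + j = (217 + 25) - 719 = 242 - 719 = -477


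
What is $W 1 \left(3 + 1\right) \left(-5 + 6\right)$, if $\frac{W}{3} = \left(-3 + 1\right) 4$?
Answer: $-96$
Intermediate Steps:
$W = -24$ ($W = 3 \left(-3 + 1\right) 4 = 3 \left(\left(-2\right) 4\right) = 3 \left(-8\right) = -24$)
$W 1 \left(3 + 1\right) \left(-5 + 6\right) = - 24 \cdot 1 \left(3 + 1\right) \left(-5 + 6\right) = - 24 \cdot 1 \cdot 4 \cdot 1 = - 24 \cdot 4 \cdot 1 = \left(-24\right) 4 = -96$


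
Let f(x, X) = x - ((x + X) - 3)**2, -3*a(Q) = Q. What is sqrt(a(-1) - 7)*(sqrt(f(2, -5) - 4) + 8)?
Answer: -2*sqrt(570)/3 + 16*I*sqrt(15)/3 ≈ -15.916 + 20.656*I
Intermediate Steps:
a(Q) = -Q/3
f(x, X) = x - (-3 + X + x)**2 (f(x, X) = x - ((X + x) - 3)**2 = x - (-3 + X + x)**2)
sqrt(a(-1) - 7)*(sqrt(f(2, -5) - 4) + 8) = sqrt(-1/3*(-1) - 7)*(sqrt((2 - (-3 - 5 + 2)**2) - 4) + 8) = sqrt(1/3 - 7)*(sqrt((2 - 1*(-6)**2) - 4) + 8) = sqrt(-20/3)*(sqrt((2 - 1*36) - 4) + 8) = (2*I*sqrt(15)/3)*(sqrt((2 - 36) - 4) + 8) = (2*I*sqrt(15)/3)*(sqrt(-34 - 4) + 8) = (2*I*sqrt(15)/3)*(sqrt(-38) + 8) = (2*I*sqrt(15)/3)*(I*sqrt(38) + 8) = (2*I*sqrt(15)/3)*(8 + I*sqrt(38)) = 2*I*sqrt(15)*(8 + I*sqrt(38))/3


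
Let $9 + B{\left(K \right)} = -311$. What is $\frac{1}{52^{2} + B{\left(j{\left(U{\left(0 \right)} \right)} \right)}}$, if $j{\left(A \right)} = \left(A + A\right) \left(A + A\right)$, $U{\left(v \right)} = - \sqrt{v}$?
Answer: $\frac{1}{2384} \approx 0.00041946$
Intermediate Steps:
$j{\left(A \right)} = 4 A^{2}$ ($j{\left(A \right)} = 2 A 2 A = 4 A^{2}$)
$B{\left(K \right)} = -320$ ($B{\left(K \right)} = -9 - 311 = -320$)
$\frac{1}{52^{2} + B{\left(j{\left(U{\left(0 \right)} \right)} \right)}} = \frac{1}{52^{2} - 320} = \frac{1}{2704 - 320} = \frac{1}{2384}$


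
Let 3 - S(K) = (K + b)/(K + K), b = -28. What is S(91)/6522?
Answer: 23/56524 ≈ 0.00040691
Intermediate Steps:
S(K) = 3 - (-28 + K)/(2*K) (S(K) = 3 - (K - 28)/(K + K) = 3 - (-28 + K)/(2*K))
S(91)/6522 = (5/2 + 14/91)/6522 = (5/2 + 14*(1/91))*(1/6522) = (5/2 + 2/13)*(1/6522) = (69/26)*(1/6522) = 23/56524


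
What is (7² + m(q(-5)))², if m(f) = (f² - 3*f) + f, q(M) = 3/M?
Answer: 1597696/625 ≈ 2556.3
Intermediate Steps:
m(f) = f² - 2*f
(7² + m(q(-5)))² = (7² + (3/(-5))*(-2 + 3/(-5)))² = (49 + (3*(-⅕))*(-2 + 3*(-⅕)))² = (49 - 3*(-2 - ⅗)/5)² = (49 - ⅗*(-13/5))² = (49 + 39/25)² = (1264/25)² = 1597696/625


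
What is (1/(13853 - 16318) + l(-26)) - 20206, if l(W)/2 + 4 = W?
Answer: -49955691/2465 ≈ -20266.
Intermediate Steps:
l(W) = -8 + 2*W
(1/(13853 - 16318) + l(-26)) - 20206 = (1/(13853 - 16318) + (-8 + 2*(-26))) - 20206 = (1/(-2465) + (-8 - 52)) - 20206 = (-1/2465 - 60) - 20206 = -147901/2465 - 20206 = -49955691/2465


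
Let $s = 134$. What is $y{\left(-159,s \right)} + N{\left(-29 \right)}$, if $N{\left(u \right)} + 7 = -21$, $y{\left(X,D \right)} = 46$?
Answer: $18$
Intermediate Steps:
$N{\left(u \right)} = -28$ ($N{\left(u \right)} = -7 - 21 = -28$)
$y{\left(-159,s \right)} + N{\left(-29 \right)} = 46 - 28 = 18$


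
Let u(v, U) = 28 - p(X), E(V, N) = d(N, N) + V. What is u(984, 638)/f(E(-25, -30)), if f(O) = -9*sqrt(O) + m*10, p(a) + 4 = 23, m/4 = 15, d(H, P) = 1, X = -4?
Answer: 75/5027 + 9*I*sqrt(6)/20108 ≈ 0.014919 + 0.0010963*I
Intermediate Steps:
m = 60 (m = 4*15 = 60)
p(a) = 19 (p(a) = -4 + 23 = 19)
E(V, N) = 1 + V
u(v, U) = 9 (u(v, U) = 28 - 1*19 = 28 - 19 = 9)
f(O) = 600 - 9*sqrt(O) (f(O) = -9*sqrt(O) + 60*10 = -9*sqrt(O) + 600 = 600 - 9*sqrt(O))
u(984, 638)/f(E(-25, -30)) = 9/(600 - 9*sqrt(1 - 25)) = 9/(600 - 18*I*sqrt(6))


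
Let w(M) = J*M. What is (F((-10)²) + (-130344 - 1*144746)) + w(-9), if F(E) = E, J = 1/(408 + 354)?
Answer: -69847463/254 ≈ -2.7499e+5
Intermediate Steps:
J = 1/762 ≈ 0.0013123
w(M) = M/762
(F((-10)²) + (-130344 - 1*144746)) + w(-9) = ((-10)² + (-130344 - 1*144746)) + (1/762)*(-9) = (100 + (-130344 - 144746)) - 3/254 = (100 - 275090) - 3/254 = -274990 - 3/254 = -69847463/254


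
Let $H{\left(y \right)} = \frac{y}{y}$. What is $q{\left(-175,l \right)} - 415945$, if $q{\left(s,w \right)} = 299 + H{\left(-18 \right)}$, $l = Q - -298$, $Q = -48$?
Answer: $-415645$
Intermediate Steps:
$l = 250$ ($l = -48 - -298 = -48 + 298 = 250$)
$H{\left(y \right)} = 1$
$q{\left(s,w \right)} = 300$ ($q{\left(s,w \right)} = 299 + 1 = 300$)
$q{\left(-175,l \right)} - 415945 = 300 - 415945 = -415645$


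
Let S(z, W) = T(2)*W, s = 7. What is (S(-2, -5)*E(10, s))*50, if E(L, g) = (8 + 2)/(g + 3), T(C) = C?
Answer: -500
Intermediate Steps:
E(L, g) = 10/(3 + g)
S(z, W) = 2*W
(S(-2, -5)*E(10, s))*50 = ((2*(-5))*(10/(3 + 7)))*50 = -100/10*50 = -10*1*50 = -10*50 = -500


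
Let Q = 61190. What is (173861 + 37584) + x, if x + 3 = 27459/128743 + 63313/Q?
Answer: 1665704271794909/7877784170 ≈ 2.1144e+5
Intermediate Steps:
x = -13802030741/7877784170 (x = -3 + (27459/128743 + 63313/61190) = -3 + 9831321769/7877784170 = -13802030741/7877784170 ≈ -1.7520)
(173861 + 37584) + x = (173861 + 37584) - 13802030741/7877784170 = 211445 - 13802030741/7877784170 = 1665704271794909/7877784170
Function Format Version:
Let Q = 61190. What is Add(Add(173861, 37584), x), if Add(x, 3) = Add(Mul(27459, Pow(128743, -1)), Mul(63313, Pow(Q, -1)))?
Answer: Rational(1665704271794909, 7877784170) ≈ 2.1144e+5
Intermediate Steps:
x = Rational(-13802030741, 7877784170) (x = Add(-3, Add(Mul(27459, Pow(128743, -1)), Mul(63313, Pow(61190, -1)))) = Add(-3, Add(Mul(27459, Rational(1, 128743)), Mul(63313, Rational(1, 61190)))) = Add(-3, Add(Rational(27459, 128743), Rational(63313, 61190))) = Add(-3, Rational(9831321769, 7877784170)) = Rational(-13802030741, 7877784170) ≈ -1.7520)
Add(Add(173861, 37584), x) = Add(Add(173861, 37584), Rational(-13802030741, 7877784170)) = Add(211445, Rational(-13802030741, 7877784170)) = Rational(1665704271794909, 7877784170)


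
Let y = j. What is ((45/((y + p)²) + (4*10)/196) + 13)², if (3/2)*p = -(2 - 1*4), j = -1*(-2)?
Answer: 285914281/960400 ≈ 297.70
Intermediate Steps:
j = 2
y = 2
p = 4/3 (p = 2*(-(2 - 1*4))/3 = 2*(-(2 - 4))/3 = 2*(-1*(-2))/3 = (⅔)*2 = 4/3 ≈ 1.3333)
((45/((y + p)²) + (4*10)/196) + 13)² = ((45/((2 + 4/3)²) + (4*10)/196) + 13)² = ((45/((10/3)²) + 40*(1/196)) + 13)² = ((45/(100/9) + 10/49) + 13)² = ((45*(9/100) + 10/49) + 13)² = ((81/20 + 10/49) + 13)² = (4169/980 + 13)² = (16909/980)² = 285914281/960400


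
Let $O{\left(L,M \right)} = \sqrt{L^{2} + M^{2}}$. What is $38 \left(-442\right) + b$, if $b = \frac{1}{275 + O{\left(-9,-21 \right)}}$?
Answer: $- \frac{1261429713}{75103} - \frac{3 \sqrt{58}}{75103} \approx -16796.0$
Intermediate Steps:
$b = \frac{1}{275 + 3 \sqrt{58}}$ ($b = \frac{1}{275 + \sqrt{\left(-9\right)^{2} + \left(-21\right)^{2}}} = \frac{1}{275 + \sqrt{81 + 441}} = \frac{1}{275 + \sqrt{522}} = \frac{1}{275 + 3 \sqrt{58}} \approx 0.0033574$)
$38 \left(-442\right) + b = 38 \left(-442\right) + \left(\frac{275}{75103} - \frac{3 \sqrt{58}}{75103}\right) = -16796 + \left(\frac{275}{75103} - \frac{3 \sqrt{58}}{75103}\right) = - \frac{1261429713}{75103} - \frac{3 \sqrt{58}}{75103}$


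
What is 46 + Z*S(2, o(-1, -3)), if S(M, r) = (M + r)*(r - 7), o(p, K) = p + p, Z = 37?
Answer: 46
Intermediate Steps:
o(p, K) = 2*p
S(M, r) = (-7 + r)*(M + r) (S(M, r) = (M + r)*(-7 + r) = (-7 + r)*(M + r))
46 + Z*S(2, o(-1, -3)) = 46 + 37*((2*(-1))² - 7*2 - 14*(-1) + 2*(2*(-1))) = 46 + 37*((-2)² - 14 - 7*(-2) + 2*(-2)) = 46 + 37*(4 - 14 + 14 - 4) = 46 + 37*0 = 46 + 0 = 46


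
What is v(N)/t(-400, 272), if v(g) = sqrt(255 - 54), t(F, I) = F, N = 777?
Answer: -sqrt(201)/400 ≈ -0.035444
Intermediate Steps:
v(g) = sqrt(201)
v(N)/t(-400, 272) = sqrt(201)/(-400) = sqrt(201)*(-1/400) = -sqrt(201)/400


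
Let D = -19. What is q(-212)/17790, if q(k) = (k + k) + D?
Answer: -443/17790 ≈ -0.024902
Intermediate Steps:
q(k) = -19 + 2*k (q(k) = (k + k) - 19 = 2*k - 19 = -19 + 2*k)
q(-212)/17790 = (-19 + 2*(-212))/17790 = (-19 - 424)*(1/17790) = -443*1/17790 = -443/17790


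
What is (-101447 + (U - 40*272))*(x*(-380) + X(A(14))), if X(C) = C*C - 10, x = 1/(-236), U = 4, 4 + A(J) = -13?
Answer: -1859619588/59 ≈ -3.1519e+7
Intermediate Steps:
A(J) = -17 (A(J) = -4 - 13 = -17)
x = -1/236 ≈ -0.0042373
X(C) = -10 + C² (X(C) = C² - 10 = -10 + C²)
(-101447 + (U - 40*272))*(x*(-380) + X(A(14))) = (-101447 + (4 - 40*272))*(-1/236*(-380) + (-10 + (-17)²)) = (-101447 + (4 - 10880))*(95/59 + (-10 + 289)) = (-101447 - 10876)*(95/59 + 279) = -112323*16556/59 = -1859619588/59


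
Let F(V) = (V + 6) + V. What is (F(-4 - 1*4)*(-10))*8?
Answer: 800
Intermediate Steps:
F(V) = 6 + 2*V (F(V) = (6 + V) + V = 6 + 2*V)
(F(-4 - 1*4)*(-10))*8 = ((6 + 2*(-4 - 1*4))*(-10))*8 = ((6 + 2*(-4 - 4))*(-10))*8 = ((6 + 2*(-8))*(-10))*8 = ((6 - 16)*(-10))*8 = -10*(-10)*8 = 100*8 = 800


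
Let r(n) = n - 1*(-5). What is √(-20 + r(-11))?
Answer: I*√26 ≈ 5.099*I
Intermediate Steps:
r(n) = 5 + n (r(n) = n + 5 = 5 + n)
√(-20 + r(-11)) = √(-20 + (5 - 11)) = √(-20 - 6) = √(-26) = I*√26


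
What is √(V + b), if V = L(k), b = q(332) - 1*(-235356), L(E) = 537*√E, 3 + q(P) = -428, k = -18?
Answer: √(234925 + 1611*I*√2) ≈ 484.7 + 2.35*I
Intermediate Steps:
q(P) = -431 (q(P) = -3 - 428 = -431)
b = 234925 (b = -431 - 1*(-235356) = -431 + 235356 = 234925)
V = 1611*I*√2 (V = 537*√(-18) = 537*(3*I*√2) = 1611*I*√2 ≈ 2278.3*I)
√(V + b) = √(1611*I*√2 + 234925) = √(234925 + 1611*I*√2)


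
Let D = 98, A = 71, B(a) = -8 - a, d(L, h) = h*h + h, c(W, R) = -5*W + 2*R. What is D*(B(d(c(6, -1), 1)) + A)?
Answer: 5978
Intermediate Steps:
d(L, h) = h + h² (d(L, h) = h² + h = h + h²)
D*(B(d(c(6, -1), 1)) + A) = 98*((-8 - (1 + 1)) + 71) = 98*((-8 - 2) + 71) = 98*(-10 + 71) = 98*61 = 5978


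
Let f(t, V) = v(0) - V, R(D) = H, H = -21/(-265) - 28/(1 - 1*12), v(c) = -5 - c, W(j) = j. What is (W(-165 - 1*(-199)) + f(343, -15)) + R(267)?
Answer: 135911/2915 ≈ 46.625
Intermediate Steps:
H = 7651/2915 (H = -21*(-1/265) - 28/(1 - 12) = 21/265 - 28/(-11) = 21/265 - 28*(-1/11) = 21/265 + 28/11 = 7651/2915 ≈ 2.6247)
R(D) = 7651/2915
f(t, V) = -5 - V (f(t, V) = (-5 - 1*0) - V = (-5 + 0) - V = -5 - V)
(W(-165 - 1*(-199)) + f(343, -15)) + R(267) = ((-165 - 1*(-199)) + (-5 - 1*(-15))) + 7651/2915 = ((-165 + 199) + (-5 + 15)) + 7651/2915 = (34 + 10) + 7651/2915 = 44 + 7651/2915 = 135911/2915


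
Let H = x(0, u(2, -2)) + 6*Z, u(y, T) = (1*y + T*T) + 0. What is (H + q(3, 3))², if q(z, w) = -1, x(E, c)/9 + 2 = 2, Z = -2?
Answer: 169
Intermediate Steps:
u(y, T) = y + T² (u(y, T) = (y + T²) + 0 = y + T²)
x(E, c) = 0 (x(E, c) = -18 + 9*2 = -18 + 18 = 0)
H = -12 (H = 0 + 6*(-2) = 0 - 12 = -12)
(H + q(3, 3))² = (-12 - 1)² = (-13)² = 169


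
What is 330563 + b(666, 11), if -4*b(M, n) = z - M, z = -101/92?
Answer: 121708557/368 ≈ 3.3073e+5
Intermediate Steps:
z = -101/92 (z = -101*1/92 = -101/92 ≈ -1.0978)
b(M, n) = 101/368 + M/4 (b(M, n) = -(-101/92 - M)/4 = 101/368 + M/4)
330563 + b(666, 11) = 330563 + (101/368 + (¼)*666) = 330563 + (101/368 + 333/2) = 330563 + 61373/368 = 121708557/368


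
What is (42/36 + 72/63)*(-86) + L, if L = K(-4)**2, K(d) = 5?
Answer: -3646/21 ≈ -173.62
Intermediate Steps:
L = 25 (L = 5**2 = 25)
(42/36 + 72/63)*(-86) + L = (42/36 + 72/63)*(-86) + 25 = (42*(1/36) + 72*(1/63))*(-86) + 25 = (7/6 + 8/7)*(-86) + 25 = (97/42)*(-86) + 25 = -4171/21 + 25 = -3646/21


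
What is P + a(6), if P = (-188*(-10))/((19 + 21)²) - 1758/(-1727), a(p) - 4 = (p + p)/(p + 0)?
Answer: 565969/69080 ≈ 8.1929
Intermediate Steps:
a(p) = 6 (a(p) = 4 + (p + p)/(p + 0) = 4 + (2*p)/p = 4 + 2 = 6)
P = 151489/69080 (P = 1880/(40²) - 1758*(-1/1727) = 1880/1600 + 1758/1727 = 1880*(1/1600) + 1758/1727 = 47/40 + 1758/1727 = 151489/69080 ≈ 2.1930)
P + a(6) = 151489/69080 + 6 = 565969/69080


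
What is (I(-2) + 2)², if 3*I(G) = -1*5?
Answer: ⅑ ≈ 0.11111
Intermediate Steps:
I(G) = -5/3 (I(G) = (-1*5)/3 = (⅓)*(-5) = -5/3)
(I(-2) + 2)² = (-5/3 + 2)² = (⅓)² = ⅑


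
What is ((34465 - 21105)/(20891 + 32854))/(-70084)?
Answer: -668/188333229 ≈ -3.5469e-6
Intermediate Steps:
((34465 - 21105)/(20891 + 32854))/(-70084) = (13360/53745)*(-1/70084) = (13360*(1/53745))*(-1/70084) = (2672/10749)*(-1/70084) = -668/188333229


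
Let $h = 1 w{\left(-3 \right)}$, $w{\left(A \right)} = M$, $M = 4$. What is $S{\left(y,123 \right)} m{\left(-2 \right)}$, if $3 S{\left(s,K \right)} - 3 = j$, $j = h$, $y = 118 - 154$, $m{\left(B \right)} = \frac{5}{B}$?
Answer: $- \frac{35}{6} \approx -5.8333$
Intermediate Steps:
$w{\left(A \right)} = 4$
$y = -36$
$h = 4$ ($h = 1 \cdot 4 = 4$)
$j = 4$
$S{\left(s,K \right)} = \frac{7}{3}$ ($S{\left(s,K \right)} = 1 + \frac{1}{3} \cdot 4 = 1 + \frac{4}{3} = \frac{7}{3}$)
$S{\left(y,123 \right)} m{\left(-2 \right)} = \frac{7 \frac{5}{-2}}{3} = \frac{7 \cdot 5 \left(- \frac{1}{2}\right)}{3} = \frac{7}{3} \left(- \frac{5}{2}\right) = - \frac{35}{6}$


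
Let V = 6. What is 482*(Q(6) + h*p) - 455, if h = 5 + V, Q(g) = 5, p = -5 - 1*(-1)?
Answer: -19253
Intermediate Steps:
p = -4 (p = -5 + 1 = -4)
h = 11 (h = 5 + 6 = 11)
482*(Q(6) + h*p) - 455 = 482*(5 + 11*(-4)) - 455 = 482*(5 - 44) - 455 = 482*(-39) - 455 = -18798 - 455 = -19253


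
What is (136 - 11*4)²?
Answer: 8464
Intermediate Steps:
(136 - 11*4)² = (136 - 44)² = 92² = 8464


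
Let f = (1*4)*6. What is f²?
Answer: 576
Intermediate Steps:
f = 24 (f = 4*6 = 24)
f² = 24² = 576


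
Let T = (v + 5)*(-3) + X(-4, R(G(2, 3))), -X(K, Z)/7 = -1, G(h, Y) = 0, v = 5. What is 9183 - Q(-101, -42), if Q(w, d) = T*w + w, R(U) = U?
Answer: 6961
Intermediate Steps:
X(K, Z) = 7 (X(K, Z) = -7*(-1) = 7)
T = -23 (T = (5 + 5)*(-3) + 7 = 10*(-3) + 7 = -30 + 7 = -23)
Q(w, d) = -22*w (Q(w, d) = -23*w + w = -22*w)
9183 - Q(-101, -42) = 9183 - (-22)*(-101) = 9183 - 1*2222 = 9183 - 2222 = 6961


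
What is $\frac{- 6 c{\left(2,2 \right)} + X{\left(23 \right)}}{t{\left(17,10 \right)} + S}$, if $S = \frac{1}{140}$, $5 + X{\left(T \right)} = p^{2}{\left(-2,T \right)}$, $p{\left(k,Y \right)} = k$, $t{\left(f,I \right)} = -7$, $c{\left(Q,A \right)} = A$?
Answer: $\frac{1820}{979} \approx 1.859$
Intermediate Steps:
$X{\left(T \right)} = -1$ ($X{\left(T \right)} = -5 + \left(-2\right)^{2} = -5 + 4 = -1$)
$S = \frac{1}{140} \approx 0.0071429$
$\frac{- 6 c{\left(2,2 \right)} + X{\left(23 \right)}}{t{\left(17,10 \right)} + S} = \frac{\left(-6\right) 2 - 1}{-7 + \frac{1}{140}} = \frac{-12 - 1}{- \frac{979}{140}} = \left(-13\right) \left(- \frac{140}{979}\right) = \frac{1820}{979}$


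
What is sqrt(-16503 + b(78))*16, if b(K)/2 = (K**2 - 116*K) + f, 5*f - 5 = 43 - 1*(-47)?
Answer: 112*I*sqrt(457) ≈ 2394.3*I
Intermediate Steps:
f = 19 (f = 1 + (43 - 1*(-47))/5 = 1 + (43 + 47)/5 = 1 + (1/5)*90 = 1 + 18 = 19)
b(K) = 38 - 232*K + 2*K**2 (b(K) = 2*((K**2 - 116*K) + 19) = 2*(19 + K**2 - 116*K) = 38 - 232*K + 2*K**2)
sqrt(-16503 + b(78))*16 = sqrt(-16503 + (38 - 232*78 + 2*78**2))*16 = sqrt(-16503 + (38 - 18096 + 2*6084))*16 = sqrt(-16503 + (38 - 18096 + 12168))*16 = sqrt(-16503 - 5890)*16 = sqrt(-22393)*16 = (7*I*sqrt(457))*16 = 112*I*sqrt(457)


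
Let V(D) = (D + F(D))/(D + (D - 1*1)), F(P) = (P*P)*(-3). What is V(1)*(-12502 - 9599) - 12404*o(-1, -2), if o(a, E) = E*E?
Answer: -5414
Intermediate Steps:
F(P) = -3*P² (F(P) = P²*(-3) = -3*P²)
o(a, E) = E²
V(D) = (D - 3*D²)/(-1 + 2*D) (V(D) = (D - 3*D²)/(D + (D - 1*1)) = (D - 3*D²)/(D + (D - 1)) = (D - 3*D²)/(D + (-1 + D)) = (D - 3*D²)/(-1 + 2*D))
V(1)*(-12502 - 9599) - 12404*o(-1, -2) = (1*(1 - 3*1)/(-1 + 2*1))*(-12502 - 9599) - 12404*(-2)² = (1*(1 - 3)/(-1 + 2))*(-22101) - 12404*4 = (1*(-2)/1)*(-22101) - 49616 = (1*1*(-2))*(-22101) - 49616 = -2*(-22101) - 49616 = 44202 - 49616 = -5414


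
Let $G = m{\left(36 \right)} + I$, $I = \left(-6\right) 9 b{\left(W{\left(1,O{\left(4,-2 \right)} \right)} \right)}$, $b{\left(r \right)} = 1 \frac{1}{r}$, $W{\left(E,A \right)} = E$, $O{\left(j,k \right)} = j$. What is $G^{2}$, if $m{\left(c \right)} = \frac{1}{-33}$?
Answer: $\frac{3179089}{1089} \approx 2919.3$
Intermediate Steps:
$m{\left(c \right)} = - \frac{1}{33}$
$b{\left(r \right)} = \frac{1}{r}$
$I = -54$ ($I = \frac{\left(-6\right) 9}{1} = \left(-54\right) 1 = -54$)
$G = - \frac{1783}{33}$ ($G = - \frac{1}{33} - 54 = - \frac{1783}{33} \approx -54.03$)
$G^{2} = \left(- \frac{1783}{33}\right)^{2} = \frac{3179089}{1089}$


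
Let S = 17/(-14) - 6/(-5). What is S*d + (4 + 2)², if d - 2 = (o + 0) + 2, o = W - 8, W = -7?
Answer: 2531/70 ≈ 36.157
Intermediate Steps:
o = -15 (o = -7 - 8 = -15)
S = -1/70 (S = 17*(-1/14) - 6*(-⅕) = -17/14 + 6/5 = -1/70 ≈ -0.014286)
d = -11 (d = 2 + ((-15 + 0) + 2) = 2 + (-15 + 2) = 2 - 13 = -11)
S*d + (4 + 2)² = -1/70*(-11) + (4 + 2)² = 11/70 + 6² = 11/70 + 36 = 2531/70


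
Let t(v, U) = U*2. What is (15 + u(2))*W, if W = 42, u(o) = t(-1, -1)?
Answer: 546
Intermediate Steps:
t(v, U) = 2*U
u(o) = -2 (u(o) = 2*(-1) = -2)
(15 + u(2))*W = (15 - 2)*42 = 13*42 = 546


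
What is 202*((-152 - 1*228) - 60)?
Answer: -88880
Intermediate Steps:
202*((-152 - 1*228) - 60) = 202*((-152 - 228) - 60) = 202*(-380 - 60) = 202*(-440) = -88880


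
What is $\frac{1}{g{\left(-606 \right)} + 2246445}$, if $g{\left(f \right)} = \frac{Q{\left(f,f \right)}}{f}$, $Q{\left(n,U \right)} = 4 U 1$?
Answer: $\frac{1}{2246449} \approx 4.4515 \cdot 10^{-7}$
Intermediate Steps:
$Q{\left(n,U \right)} = 4 U$
$g{\left(f \right)} = 4$ ($g{\left(f \right)} = \frac{4 f}{f} = 4$)
$\frac{1}{g{\left(-606 \right)} + 2246445} = \frac{1}{4 + 2246445} = \frac{1}{2246449}$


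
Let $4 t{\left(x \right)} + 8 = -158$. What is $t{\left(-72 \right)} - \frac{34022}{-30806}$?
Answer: $- \frac{1244427}{30806} \approx -40.396$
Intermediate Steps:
$t{\left(x \right)} = - \frac{83}{2}$ ($t{\left(x \right)} = -2 + \frac{1}{4} \left(-158\right) = -2 - \frac{79}{2} = - \frac{83}{2}$)
$t{\left(-72 \right)} - \frac{34022}{-30806} = - \frac{83}{2} - \frac{34022}{-30806} = - \frac{83}{2} - - \frac{17011}{15403} = - \frac{83}{2} + \frac{17011}{15403} = - \frac{1244427}{30806}$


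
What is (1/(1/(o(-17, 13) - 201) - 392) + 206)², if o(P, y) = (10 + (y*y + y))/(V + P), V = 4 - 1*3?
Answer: 295845813628561/6971749009 ≈ 42435.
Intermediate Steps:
V = 1 (V = 4 - 3 = 1)
o(P, y) = (10 + y + y²)/(1 + P) (o(P, y) = (10 + (y*y + y))/(1 + P) = (10 + (y² + y))/(1 + P) = (10 + (y + y²))/(1 + P) = (10 + y + y²)/(1 + P))
(1/(1/(o(-17, 13) - 201) - 392) + 206)² = (1/(1/((10 + 13 + 13²)/(1 - 17) - 201) - 392) + 206)² = (1/(1/((10 + 13 + 169)/(-16) - 201) - 392) + 206)² = (1/(1/(-1/16*192 - 201) - 392) + 206)² = (1/(1/(-12 - 201) - 392) + 206)² = (1/(1/(-213) - 392) + 206)² = (1/(-1/213 - 392) + 206)² = (1/(-83497/213) + 206)² = (-213/83497 + 206)² = (17200169/83497)² = 295845813628561/6971749009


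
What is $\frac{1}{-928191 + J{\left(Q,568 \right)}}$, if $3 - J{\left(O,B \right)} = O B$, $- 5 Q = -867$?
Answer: $- \frac{5}{5133396} \approx -9.7401 \cdot 10^{-7}$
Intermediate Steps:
$Q = \frac{867}{5}$ ($Q = \left(- \frac{1}{5}\right) \left(-867\right) = \frac{867}{5} \approx 173.4$)
$J{\left(O,B \right)} = 3 - B O$ ($J{\left(O,B \right)} = 3 - O B = 3 - B O$)
$\frac{1}{-928191 + J{\left(Q,568 \right)}} = \frac{1}{-928191 + \left(3 - 568 \cdot \frac{867}{5}\right)} = \frac{1}{-928191 + \left(3 - \frac{492456}{5}\right)} = \frac{1}{-928191 - \frac{492441}{5}} = \frac{1}{- \frac{5133396}{5}} = - \frac{5}{5133396}$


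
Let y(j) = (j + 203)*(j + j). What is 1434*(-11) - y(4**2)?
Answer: -22782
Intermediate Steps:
y(j) = 2*j*(203 + j) (y(j) = (203 + j)*(2*j) = 2*j*(203 + j))
1434*(-11) - y(4**2) = 1434*(-11) - 2*4**2*(203 + 4**2) = -15774 - 2*16*(203 + 16) = -15774 - 2*16*219 = -15774 - 1*7008 = -15774 - 7008 = -22782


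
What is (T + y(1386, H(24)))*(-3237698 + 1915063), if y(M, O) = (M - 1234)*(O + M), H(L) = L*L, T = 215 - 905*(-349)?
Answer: -812473518340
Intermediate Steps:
T = 316060 (T = 215 + 315845 = 316060)
H(L) = L²
y(M, O) = (-1234 + M)*(M + O)
(T + y(1386, H(24)))*(-3237698 + 1915063) = (316060 + (1386² - 1234*1386 - 1234*24² + 1386*24²))*(-3237698 + 1915063) = (316060 + (1920996 - 1710324 - 1234*576 + 1386*576))*(-1322635) = (316060 + (1920996 - 1710324 - 710784 + 798336))*(-1322635) = (316060 + 298224)*(-1322635) = 614284*(-1322635) = -812473518340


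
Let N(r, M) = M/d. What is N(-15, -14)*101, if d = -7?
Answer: 202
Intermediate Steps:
N(r, M) = -M/7 (N(r, M) = M/(-7) = M*(-1/7) = -M/7)
N(-15, -14)*101 = -1/7*(-14)*101 = 2*101 = 202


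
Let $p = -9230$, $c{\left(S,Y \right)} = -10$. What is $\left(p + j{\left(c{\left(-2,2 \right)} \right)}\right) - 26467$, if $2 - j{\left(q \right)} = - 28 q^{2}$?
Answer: $-32895$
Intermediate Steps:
$j{\left(q \right)} = 2 + 28 q^{2}$ ($j{\left(q \right)} = 2 - - 28 q^{2} = 2 + 28 q^{2}$)
$\left(p + j{\left(c{\left(-2,2 \right)} \right)}\right) - 26467 = \left(-9230 + \left(2 + 28 \left(-10\right)^{2}\right)\right) - 26467 = \left(-9230 + \left(2 + 28 \cdot 100\right)\right) - 26467 = \left(-9230 + \left(2 + 2800\right)\right) - 26467 = \left(-9230 + 2802\right) - 26467 = -6428 - 26467 = -32895$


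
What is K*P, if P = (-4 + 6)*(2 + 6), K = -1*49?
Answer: -784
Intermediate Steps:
K = -49
P = 16 (P = 2*8 = 16)
K*P = -49*16 = -784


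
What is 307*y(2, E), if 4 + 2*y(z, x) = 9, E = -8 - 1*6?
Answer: 1535/2 ≈ 767.50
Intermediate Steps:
E = -14 (E = -8 - 6 = -14)
y(z, x) = 5/2 (y(z, x) = -2 + (1/2)*9 = -2 + 9/2 = 5/2)
307*y(2, E) = 307*(5/2) = 1535/2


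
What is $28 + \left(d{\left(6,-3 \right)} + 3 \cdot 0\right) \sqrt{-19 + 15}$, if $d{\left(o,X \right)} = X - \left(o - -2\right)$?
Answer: $28 - 22 i \approx 28.0 - 22.0 i$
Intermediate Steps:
$d{\left(o,X \right)} = -2 + X - o$ ($d{\left(o,X \right)} = X - \left(o + 2\right) = X - \left(2 + o\right) = -2 + X - o$)
$28 + \left(d{\left(6,-3 \right)} + 3 \cdot 0\right) \sqrt{-19 + 15} = 28 + \left(\left(-2 - 3 - 6\right) + 3 \cdot 0\right) \sqrt{-19 + 15} = 28 + \left(\left(-2 - 3 - 6\right) + 0\right) \sqrt{-4} = 28 + \left(-11 + 0\right) 2 i = 28 - 11 \cdot 2 i = 28 - 22 i$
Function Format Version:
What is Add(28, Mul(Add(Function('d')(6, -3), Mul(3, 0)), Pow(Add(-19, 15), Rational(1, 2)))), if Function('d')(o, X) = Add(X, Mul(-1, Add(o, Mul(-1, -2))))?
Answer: Add(28, Mul(-22, I)) ≈ Add(28.000, Mul(-22.000, I))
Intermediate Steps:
Function('d')(o, X) = Add(-2, X, Mul(-1, o)) (Function('d')(o, X) = Add(X, Mul(-1, Add(o, 2))) = Add(X, Mul(-1, Add(2, o))) = Add(X, Add(-2, Mul(-1, o))) = Add(-2, X, Mul(-1, o)))
Add(28, Mul(Add(Function('d')(6, -3), Mul(3, 0)), Pow(Add(-19, 15), Rational(1, 2)))) = Add(28, Mul(Add(Add(-2, -3, Mul(-1, 6)), Mul(3, 0)), Pow(Add(-19, 15), Rational(1, 2)))) = Add(28, Mul(Add(Add(-2, -3, -6), 0), Pow(-4, Rational(1, 2)))) = Add(28, Mul(Add(-11, 0), Mul(2, I))) = Add(28, Mul(-11, Mul(2, I))) = Add(28, Mul(-22, I))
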